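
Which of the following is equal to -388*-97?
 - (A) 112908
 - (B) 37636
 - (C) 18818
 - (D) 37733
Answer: B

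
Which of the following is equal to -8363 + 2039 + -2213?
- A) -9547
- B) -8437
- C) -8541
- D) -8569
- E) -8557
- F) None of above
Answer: F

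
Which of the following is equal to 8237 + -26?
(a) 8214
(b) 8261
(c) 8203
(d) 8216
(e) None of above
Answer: e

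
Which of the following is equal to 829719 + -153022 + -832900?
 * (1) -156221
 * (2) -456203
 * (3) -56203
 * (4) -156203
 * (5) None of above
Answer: 4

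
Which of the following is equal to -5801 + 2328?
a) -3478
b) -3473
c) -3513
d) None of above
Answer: b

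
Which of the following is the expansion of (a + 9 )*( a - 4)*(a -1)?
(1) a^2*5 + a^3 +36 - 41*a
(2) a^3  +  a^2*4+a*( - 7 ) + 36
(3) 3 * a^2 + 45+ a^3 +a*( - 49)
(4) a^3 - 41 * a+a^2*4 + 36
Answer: 4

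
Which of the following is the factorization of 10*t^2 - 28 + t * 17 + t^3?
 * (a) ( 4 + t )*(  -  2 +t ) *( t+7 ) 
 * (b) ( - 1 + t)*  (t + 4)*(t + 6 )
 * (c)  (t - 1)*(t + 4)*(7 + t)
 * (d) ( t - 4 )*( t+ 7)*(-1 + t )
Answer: c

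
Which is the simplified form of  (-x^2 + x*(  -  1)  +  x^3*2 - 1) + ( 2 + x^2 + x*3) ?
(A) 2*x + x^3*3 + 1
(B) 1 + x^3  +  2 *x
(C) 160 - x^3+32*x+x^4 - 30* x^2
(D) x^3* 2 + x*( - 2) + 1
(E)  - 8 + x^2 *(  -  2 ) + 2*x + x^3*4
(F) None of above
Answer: F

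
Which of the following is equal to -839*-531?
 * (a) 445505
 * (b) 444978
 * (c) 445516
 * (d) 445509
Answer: d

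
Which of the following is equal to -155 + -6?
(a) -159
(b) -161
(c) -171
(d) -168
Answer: b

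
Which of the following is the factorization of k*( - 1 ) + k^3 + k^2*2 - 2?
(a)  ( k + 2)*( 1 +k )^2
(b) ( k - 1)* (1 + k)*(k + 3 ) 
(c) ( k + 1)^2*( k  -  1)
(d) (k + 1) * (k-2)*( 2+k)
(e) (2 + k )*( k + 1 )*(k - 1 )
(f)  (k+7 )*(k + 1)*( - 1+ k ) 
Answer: e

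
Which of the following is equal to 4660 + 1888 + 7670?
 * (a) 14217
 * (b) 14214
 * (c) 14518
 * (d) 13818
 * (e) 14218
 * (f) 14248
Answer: e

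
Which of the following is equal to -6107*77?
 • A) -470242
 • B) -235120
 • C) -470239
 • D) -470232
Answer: C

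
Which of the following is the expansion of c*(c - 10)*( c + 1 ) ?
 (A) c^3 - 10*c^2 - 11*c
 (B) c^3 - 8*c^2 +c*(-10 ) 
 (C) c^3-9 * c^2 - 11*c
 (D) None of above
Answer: D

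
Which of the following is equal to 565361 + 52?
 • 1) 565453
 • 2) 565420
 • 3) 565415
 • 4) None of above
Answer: 4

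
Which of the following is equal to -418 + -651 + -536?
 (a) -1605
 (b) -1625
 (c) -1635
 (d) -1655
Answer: a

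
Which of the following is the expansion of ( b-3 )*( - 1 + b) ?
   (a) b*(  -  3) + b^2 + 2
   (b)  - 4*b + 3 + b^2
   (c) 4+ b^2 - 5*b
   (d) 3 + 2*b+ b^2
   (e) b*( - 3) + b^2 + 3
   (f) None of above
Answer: b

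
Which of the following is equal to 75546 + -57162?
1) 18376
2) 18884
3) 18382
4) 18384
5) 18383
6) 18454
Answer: 4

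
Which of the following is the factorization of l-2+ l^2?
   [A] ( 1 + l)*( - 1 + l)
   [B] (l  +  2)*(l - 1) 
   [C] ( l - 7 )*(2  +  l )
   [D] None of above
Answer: B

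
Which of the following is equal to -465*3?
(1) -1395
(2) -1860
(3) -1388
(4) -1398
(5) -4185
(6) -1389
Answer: 1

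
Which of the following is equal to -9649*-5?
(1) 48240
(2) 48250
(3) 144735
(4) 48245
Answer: 4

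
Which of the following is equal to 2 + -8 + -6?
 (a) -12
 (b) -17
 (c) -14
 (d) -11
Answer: a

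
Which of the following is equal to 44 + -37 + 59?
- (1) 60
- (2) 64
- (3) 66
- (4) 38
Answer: 3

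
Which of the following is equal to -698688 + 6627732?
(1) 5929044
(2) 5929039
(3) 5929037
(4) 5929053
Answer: 1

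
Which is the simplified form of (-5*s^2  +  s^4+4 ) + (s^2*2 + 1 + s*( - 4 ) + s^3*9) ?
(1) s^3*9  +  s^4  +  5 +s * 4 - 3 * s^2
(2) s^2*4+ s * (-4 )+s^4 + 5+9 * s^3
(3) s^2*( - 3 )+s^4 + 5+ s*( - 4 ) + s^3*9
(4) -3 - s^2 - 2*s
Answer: 3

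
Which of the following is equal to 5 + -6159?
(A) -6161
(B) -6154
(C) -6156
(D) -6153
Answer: B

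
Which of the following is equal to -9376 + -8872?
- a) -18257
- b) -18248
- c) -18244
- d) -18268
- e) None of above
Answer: b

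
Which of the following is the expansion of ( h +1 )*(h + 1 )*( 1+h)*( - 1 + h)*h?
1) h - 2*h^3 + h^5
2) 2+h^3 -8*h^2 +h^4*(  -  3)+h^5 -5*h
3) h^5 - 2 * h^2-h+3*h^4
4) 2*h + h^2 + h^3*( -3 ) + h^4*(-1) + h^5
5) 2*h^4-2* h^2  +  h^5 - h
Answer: 5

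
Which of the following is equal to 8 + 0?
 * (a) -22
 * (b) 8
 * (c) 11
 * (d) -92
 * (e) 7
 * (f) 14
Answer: b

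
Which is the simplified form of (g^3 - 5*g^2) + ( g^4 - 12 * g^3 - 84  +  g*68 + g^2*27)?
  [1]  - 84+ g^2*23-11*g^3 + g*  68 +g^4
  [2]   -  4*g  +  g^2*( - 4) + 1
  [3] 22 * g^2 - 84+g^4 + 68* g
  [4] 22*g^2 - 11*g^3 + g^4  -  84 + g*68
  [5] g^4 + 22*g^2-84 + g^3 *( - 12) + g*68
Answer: 4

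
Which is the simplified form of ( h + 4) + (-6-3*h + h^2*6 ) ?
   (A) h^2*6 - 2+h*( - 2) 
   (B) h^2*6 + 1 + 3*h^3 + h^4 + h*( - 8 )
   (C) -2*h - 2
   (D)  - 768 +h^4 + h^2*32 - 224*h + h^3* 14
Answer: A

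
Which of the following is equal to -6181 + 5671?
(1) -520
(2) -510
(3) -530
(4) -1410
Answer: 2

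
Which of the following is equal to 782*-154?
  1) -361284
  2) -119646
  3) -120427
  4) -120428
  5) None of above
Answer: 4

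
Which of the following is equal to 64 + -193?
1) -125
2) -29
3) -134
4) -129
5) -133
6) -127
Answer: 4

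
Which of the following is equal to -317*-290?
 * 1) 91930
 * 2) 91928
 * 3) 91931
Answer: 1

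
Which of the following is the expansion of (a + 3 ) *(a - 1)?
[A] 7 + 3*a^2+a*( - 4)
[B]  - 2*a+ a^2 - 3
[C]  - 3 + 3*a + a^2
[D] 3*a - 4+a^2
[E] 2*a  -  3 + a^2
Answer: E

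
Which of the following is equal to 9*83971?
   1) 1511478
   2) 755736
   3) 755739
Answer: 3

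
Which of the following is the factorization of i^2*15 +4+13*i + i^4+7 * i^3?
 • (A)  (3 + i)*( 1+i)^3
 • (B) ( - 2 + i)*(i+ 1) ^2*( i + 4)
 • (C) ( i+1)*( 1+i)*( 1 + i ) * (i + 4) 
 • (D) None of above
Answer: C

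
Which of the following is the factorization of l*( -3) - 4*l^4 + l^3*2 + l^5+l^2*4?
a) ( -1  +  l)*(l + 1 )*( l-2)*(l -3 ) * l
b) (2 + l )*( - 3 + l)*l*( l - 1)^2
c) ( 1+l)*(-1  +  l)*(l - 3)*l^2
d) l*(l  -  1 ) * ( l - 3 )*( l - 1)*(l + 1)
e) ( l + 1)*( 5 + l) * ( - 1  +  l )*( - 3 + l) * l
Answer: d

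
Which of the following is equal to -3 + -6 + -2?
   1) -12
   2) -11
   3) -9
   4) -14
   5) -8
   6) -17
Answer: 2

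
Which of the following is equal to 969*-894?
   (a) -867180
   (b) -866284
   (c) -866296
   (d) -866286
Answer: d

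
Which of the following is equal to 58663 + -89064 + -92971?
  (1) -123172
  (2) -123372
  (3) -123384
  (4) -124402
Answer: 2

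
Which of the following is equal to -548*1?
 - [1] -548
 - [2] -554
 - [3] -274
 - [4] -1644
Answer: 1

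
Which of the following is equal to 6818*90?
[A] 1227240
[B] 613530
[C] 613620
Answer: C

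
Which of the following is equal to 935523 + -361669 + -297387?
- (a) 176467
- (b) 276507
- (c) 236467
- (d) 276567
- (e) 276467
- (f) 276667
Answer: e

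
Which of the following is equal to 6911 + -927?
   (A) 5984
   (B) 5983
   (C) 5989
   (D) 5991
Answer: A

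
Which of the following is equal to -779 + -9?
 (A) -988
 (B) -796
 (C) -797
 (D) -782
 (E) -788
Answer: E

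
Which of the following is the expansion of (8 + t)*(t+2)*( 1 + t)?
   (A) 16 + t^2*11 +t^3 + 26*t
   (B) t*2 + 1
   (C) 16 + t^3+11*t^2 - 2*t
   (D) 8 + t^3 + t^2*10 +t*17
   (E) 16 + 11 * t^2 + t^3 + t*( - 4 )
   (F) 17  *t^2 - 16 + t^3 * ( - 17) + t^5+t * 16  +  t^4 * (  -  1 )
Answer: A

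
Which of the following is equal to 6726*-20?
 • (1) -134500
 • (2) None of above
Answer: 2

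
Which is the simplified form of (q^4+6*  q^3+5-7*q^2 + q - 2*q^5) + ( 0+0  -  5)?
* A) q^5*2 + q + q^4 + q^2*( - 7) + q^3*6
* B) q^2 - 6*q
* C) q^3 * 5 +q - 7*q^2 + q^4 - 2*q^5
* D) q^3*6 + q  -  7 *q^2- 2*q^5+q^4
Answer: D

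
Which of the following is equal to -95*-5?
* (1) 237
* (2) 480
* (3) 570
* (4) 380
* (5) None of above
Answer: 5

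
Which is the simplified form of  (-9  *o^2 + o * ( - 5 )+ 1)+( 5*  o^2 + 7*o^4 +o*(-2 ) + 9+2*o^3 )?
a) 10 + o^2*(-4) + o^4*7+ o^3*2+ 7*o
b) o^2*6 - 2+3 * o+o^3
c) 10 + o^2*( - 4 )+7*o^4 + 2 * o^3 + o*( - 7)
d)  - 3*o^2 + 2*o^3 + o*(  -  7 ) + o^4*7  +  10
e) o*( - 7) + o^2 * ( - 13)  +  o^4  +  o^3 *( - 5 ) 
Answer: c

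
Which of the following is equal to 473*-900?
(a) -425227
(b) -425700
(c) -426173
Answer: b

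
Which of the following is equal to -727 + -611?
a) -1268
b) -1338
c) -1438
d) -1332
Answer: b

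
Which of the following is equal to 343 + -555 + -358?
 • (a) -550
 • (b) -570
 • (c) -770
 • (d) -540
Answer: b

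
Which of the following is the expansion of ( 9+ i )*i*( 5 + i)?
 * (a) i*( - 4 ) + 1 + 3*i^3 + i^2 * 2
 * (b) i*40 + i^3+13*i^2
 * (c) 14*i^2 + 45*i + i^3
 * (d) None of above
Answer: c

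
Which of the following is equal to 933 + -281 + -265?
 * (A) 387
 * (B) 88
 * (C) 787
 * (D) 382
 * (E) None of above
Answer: A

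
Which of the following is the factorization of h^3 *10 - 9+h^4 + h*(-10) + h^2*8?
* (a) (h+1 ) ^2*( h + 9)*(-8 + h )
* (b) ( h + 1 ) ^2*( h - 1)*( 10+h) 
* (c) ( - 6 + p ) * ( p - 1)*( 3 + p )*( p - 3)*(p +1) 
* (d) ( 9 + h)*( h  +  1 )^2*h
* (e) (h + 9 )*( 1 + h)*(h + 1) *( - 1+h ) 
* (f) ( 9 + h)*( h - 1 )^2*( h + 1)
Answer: e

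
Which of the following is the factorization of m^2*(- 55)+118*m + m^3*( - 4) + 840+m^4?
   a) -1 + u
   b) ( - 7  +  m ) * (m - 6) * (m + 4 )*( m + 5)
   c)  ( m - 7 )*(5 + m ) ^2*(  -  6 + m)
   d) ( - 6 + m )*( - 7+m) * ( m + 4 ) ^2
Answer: b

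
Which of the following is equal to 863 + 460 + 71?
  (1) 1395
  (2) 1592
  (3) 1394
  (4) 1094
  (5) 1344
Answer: 3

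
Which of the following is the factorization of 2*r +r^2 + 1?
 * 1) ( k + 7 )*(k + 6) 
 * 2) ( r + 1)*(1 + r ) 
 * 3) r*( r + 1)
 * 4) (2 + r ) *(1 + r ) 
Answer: 2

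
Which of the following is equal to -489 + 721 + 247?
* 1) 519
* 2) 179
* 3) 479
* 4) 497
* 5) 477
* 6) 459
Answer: 3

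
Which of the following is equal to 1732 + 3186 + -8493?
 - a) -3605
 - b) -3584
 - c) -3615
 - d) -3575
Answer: d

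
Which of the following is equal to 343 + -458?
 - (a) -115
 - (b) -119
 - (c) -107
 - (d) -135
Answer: a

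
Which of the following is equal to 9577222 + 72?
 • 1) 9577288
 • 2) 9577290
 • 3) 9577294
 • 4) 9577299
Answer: 3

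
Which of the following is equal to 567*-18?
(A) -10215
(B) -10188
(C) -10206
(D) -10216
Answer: C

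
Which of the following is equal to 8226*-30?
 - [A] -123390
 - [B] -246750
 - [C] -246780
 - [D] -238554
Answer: C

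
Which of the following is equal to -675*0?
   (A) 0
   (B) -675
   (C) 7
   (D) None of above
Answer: A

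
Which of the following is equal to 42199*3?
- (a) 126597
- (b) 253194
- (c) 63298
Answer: a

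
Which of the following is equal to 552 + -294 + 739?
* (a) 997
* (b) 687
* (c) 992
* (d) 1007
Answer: a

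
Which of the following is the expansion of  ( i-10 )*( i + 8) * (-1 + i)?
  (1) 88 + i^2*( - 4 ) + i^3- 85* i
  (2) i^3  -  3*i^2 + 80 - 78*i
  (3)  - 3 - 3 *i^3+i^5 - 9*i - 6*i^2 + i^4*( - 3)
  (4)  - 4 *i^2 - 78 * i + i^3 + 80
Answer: 2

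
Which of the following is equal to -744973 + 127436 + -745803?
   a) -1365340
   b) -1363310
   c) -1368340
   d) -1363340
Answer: d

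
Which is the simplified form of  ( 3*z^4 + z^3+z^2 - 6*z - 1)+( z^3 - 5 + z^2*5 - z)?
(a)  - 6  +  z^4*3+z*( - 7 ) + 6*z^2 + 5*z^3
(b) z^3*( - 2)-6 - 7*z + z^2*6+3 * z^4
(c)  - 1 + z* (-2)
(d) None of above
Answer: d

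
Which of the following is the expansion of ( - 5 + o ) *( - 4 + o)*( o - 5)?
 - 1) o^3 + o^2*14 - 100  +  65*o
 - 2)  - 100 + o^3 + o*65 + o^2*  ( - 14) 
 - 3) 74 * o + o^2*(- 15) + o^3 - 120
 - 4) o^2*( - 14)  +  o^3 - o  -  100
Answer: 2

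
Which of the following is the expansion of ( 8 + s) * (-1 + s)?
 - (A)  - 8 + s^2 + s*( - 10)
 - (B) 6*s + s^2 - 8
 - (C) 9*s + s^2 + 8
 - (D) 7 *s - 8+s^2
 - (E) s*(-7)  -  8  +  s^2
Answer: D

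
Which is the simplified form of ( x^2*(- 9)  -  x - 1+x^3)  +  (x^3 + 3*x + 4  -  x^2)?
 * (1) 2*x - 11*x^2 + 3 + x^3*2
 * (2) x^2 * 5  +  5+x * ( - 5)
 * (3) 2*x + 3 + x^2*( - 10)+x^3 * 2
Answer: 3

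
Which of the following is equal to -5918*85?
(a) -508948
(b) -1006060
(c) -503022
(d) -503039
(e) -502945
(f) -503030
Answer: f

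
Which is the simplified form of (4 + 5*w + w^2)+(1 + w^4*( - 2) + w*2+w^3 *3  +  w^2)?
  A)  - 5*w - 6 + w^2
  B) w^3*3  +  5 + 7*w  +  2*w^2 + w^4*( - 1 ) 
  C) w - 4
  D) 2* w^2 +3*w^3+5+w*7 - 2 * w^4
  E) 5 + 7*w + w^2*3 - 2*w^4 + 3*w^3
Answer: D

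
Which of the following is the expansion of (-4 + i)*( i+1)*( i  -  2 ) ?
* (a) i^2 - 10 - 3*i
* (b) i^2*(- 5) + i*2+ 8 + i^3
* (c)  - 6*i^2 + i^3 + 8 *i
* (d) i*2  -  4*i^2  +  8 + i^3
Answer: b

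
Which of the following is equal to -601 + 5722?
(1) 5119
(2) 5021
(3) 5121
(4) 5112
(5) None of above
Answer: 3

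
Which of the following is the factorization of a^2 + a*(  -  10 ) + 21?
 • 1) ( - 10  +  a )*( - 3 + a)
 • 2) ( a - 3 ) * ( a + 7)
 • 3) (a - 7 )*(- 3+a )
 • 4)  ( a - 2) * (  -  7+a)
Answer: 3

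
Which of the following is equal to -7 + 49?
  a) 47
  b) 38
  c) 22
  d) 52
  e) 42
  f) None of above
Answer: e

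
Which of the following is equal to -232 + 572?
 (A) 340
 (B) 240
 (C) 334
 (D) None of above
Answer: A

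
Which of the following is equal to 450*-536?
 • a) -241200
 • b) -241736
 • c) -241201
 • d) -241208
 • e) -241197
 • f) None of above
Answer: a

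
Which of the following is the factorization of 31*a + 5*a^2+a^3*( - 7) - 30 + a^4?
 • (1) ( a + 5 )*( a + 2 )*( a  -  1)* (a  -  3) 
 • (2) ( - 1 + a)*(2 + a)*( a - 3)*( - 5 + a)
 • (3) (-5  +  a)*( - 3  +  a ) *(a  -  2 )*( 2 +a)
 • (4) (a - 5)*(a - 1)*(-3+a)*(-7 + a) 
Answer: 2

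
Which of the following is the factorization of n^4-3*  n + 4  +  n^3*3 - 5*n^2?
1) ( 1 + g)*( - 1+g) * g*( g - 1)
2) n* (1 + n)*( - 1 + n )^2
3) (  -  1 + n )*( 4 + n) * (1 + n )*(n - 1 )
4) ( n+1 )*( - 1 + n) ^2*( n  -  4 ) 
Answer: 3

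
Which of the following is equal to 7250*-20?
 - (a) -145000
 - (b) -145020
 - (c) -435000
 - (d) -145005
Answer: a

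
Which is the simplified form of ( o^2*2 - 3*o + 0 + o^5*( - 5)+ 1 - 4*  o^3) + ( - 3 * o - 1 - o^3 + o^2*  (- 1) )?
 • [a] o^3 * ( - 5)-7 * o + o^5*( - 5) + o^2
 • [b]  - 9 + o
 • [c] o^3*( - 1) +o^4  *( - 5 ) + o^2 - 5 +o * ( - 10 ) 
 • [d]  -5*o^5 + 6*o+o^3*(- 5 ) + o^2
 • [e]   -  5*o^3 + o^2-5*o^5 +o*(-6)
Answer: e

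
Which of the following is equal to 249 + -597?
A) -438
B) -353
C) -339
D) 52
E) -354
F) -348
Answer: F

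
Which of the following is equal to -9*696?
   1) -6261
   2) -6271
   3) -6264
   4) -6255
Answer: 3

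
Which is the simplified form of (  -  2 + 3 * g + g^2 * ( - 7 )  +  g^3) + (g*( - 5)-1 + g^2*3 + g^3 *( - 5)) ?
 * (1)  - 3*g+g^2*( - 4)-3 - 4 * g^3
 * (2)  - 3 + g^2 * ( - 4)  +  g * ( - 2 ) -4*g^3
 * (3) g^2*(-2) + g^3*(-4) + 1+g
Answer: 2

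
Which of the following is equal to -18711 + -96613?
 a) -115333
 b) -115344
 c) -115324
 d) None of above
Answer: c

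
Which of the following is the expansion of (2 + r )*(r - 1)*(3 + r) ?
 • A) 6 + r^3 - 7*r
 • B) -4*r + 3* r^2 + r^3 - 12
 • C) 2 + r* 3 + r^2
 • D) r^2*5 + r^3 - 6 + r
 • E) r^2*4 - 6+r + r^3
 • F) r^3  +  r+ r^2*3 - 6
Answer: E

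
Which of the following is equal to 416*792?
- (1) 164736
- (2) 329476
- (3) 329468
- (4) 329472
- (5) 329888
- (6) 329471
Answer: 4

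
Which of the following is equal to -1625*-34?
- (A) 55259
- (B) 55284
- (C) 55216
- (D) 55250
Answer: D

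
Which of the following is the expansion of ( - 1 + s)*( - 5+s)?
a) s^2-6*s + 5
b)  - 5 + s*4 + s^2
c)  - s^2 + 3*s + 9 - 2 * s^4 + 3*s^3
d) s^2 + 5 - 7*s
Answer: a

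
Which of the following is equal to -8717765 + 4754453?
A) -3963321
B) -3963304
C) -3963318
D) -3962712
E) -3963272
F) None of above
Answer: F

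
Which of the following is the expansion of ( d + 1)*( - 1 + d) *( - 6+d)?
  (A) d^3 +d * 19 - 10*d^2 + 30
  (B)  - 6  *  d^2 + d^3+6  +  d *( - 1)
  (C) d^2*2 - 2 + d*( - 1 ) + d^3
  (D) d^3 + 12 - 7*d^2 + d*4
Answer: B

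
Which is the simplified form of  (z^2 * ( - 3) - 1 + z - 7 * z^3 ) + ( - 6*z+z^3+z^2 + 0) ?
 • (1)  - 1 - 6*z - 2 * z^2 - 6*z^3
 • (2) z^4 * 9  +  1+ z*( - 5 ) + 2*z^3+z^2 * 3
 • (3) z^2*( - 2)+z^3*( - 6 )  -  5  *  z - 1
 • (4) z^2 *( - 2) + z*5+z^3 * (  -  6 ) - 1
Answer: 3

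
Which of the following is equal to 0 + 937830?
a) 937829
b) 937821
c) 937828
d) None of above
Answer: d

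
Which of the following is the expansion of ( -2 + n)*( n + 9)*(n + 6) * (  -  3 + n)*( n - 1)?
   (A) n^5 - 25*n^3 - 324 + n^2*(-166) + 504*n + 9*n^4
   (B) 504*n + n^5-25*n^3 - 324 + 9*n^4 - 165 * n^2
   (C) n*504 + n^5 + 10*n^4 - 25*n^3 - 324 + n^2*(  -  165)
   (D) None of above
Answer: B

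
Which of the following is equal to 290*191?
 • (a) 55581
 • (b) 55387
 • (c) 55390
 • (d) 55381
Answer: c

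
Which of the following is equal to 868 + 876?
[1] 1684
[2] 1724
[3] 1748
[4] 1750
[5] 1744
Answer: 5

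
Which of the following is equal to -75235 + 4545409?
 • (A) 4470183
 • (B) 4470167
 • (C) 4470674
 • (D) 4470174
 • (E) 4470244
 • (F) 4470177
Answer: D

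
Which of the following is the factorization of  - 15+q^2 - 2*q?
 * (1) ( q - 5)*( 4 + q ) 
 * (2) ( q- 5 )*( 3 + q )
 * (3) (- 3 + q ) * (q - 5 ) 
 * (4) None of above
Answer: 2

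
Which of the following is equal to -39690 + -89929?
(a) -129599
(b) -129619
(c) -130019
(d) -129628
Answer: b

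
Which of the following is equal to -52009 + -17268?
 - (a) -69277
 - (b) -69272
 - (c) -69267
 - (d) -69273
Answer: a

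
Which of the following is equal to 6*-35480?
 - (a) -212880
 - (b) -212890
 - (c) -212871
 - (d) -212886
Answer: a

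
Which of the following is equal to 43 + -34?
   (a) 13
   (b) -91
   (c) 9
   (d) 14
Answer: c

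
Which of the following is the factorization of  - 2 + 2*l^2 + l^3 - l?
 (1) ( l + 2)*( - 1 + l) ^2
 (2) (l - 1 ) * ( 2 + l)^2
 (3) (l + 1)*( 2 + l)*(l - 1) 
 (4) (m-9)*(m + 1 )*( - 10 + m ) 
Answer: 3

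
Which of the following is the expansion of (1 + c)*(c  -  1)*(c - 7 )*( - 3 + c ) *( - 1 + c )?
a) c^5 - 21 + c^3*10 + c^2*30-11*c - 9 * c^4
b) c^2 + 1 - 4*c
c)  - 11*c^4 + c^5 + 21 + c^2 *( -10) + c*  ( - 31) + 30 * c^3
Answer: c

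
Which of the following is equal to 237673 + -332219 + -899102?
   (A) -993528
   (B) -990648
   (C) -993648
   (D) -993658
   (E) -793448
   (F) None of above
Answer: C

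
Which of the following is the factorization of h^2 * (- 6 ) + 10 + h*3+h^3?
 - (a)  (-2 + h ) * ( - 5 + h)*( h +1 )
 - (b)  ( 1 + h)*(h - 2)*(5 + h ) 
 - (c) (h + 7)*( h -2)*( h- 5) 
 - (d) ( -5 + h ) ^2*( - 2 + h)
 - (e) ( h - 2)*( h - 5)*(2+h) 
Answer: a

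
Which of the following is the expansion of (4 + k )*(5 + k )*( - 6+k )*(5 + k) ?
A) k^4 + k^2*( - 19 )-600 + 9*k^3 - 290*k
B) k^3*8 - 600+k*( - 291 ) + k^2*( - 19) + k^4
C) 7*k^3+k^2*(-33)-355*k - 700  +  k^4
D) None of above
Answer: D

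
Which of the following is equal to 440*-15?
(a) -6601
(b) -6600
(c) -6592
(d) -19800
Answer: b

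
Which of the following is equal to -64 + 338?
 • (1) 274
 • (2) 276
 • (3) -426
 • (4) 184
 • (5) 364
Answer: 1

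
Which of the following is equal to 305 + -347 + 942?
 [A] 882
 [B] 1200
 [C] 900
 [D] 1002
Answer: C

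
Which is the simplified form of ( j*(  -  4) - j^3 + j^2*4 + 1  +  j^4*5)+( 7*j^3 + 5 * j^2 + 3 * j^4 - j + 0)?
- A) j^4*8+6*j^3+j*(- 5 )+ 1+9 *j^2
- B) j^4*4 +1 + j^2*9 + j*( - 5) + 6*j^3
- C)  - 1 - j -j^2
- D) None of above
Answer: A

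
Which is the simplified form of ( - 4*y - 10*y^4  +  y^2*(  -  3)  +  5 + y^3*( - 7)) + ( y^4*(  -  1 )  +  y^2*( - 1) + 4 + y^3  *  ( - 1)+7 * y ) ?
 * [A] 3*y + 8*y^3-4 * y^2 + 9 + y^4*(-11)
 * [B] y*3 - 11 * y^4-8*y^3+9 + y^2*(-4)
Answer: B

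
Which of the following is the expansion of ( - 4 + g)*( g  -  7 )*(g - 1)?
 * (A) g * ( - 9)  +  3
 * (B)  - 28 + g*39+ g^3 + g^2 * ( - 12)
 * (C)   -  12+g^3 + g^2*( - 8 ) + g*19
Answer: B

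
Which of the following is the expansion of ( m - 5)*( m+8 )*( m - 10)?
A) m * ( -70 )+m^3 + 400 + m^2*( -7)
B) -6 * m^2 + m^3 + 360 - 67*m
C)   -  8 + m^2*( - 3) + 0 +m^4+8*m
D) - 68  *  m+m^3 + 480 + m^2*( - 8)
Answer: A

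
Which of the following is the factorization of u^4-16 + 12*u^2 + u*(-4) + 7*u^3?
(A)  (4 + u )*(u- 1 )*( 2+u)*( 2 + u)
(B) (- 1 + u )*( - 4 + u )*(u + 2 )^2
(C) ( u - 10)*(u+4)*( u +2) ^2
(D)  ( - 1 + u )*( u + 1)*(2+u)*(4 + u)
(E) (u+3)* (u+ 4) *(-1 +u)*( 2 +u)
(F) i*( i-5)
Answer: A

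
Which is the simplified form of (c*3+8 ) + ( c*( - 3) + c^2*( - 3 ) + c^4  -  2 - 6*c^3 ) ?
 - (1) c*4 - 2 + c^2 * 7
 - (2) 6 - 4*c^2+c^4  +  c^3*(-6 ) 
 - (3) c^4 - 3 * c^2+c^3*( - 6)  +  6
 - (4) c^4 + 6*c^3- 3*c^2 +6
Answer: 3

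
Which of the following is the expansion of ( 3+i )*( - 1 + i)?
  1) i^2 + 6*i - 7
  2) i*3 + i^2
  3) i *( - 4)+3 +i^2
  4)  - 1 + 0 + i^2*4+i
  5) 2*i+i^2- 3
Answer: 5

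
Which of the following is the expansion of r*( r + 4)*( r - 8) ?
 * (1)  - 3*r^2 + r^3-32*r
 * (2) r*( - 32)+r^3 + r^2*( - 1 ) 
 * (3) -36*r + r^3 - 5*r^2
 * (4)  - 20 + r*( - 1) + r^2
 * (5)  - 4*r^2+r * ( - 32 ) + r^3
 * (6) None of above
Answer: 5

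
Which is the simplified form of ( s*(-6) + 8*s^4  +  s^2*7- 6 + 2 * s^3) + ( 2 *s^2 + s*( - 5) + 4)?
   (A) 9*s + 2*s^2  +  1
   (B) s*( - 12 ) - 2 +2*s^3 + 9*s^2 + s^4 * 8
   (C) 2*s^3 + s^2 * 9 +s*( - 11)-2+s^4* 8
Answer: C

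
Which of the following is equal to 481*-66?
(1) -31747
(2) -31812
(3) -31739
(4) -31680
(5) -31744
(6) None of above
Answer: 6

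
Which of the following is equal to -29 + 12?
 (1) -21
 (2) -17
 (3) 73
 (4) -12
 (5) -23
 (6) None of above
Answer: 2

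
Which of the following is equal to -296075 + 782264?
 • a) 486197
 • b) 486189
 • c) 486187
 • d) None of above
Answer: b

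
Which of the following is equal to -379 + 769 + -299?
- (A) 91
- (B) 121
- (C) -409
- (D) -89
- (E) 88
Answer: A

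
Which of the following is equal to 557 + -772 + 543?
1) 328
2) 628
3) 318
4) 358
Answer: 1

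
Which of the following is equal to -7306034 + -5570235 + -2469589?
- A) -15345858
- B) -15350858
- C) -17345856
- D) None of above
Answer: A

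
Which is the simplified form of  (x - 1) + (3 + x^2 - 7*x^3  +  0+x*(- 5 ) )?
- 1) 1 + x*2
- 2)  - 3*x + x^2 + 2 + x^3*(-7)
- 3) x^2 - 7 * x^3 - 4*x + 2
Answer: 3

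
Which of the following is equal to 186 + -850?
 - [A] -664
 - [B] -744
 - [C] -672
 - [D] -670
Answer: A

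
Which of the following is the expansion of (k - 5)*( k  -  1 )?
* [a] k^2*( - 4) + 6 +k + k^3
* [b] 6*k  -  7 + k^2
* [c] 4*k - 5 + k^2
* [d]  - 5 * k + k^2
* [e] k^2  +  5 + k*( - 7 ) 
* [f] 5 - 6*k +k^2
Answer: f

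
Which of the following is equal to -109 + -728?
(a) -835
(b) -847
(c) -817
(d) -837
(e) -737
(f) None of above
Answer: d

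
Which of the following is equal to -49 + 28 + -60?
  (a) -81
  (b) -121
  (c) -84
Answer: a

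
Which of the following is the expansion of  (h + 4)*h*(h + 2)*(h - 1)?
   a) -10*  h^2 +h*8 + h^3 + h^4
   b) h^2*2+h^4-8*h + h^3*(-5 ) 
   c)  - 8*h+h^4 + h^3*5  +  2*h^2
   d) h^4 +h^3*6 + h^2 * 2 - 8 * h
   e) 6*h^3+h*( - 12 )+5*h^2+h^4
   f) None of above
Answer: c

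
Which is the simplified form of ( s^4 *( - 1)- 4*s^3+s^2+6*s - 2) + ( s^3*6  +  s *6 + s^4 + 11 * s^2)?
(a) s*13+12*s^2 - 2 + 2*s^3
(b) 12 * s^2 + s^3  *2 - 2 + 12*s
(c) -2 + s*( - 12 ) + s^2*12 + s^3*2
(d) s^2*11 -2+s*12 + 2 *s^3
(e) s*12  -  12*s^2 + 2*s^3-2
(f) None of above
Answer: b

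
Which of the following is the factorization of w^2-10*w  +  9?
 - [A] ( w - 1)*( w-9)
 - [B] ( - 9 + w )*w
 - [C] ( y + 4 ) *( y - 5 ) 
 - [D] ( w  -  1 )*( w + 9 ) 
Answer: A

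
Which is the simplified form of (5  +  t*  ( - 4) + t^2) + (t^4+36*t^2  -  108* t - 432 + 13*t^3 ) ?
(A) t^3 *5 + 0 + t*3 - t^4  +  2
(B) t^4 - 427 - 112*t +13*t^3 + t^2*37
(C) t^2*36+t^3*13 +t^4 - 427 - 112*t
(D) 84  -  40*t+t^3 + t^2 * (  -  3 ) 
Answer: B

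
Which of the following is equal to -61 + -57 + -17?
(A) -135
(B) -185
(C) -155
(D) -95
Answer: A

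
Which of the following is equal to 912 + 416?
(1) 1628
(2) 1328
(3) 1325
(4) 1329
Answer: 2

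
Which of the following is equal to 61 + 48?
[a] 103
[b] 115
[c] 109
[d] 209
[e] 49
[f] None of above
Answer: c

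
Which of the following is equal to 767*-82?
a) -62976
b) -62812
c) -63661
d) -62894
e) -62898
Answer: d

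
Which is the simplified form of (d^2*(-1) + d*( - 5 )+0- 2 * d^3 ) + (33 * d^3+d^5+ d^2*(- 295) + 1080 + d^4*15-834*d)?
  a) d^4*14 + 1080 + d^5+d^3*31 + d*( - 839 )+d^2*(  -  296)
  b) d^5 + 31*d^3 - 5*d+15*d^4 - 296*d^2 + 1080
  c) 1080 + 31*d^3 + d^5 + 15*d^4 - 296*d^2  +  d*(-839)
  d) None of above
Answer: c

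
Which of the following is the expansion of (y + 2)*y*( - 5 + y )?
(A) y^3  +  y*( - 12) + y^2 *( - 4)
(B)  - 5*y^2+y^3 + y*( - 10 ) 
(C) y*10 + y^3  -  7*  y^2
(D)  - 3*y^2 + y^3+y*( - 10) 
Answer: D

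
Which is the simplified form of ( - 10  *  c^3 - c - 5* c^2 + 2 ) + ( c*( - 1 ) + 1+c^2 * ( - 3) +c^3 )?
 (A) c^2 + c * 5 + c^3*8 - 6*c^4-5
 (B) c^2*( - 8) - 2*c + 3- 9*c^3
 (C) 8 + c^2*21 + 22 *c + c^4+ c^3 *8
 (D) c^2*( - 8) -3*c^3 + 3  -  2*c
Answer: B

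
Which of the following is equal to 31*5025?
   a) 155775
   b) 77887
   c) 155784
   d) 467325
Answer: a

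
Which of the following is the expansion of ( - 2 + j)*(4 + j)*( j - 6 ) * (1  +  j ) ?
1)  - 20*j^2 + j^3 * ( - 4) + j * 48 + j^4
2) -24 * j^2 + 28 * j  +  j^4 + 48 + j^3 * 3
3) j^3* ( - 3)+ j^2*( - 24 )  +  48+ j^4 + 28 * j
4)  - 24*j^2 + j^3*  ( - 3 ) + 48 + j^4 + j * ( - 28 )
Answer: 3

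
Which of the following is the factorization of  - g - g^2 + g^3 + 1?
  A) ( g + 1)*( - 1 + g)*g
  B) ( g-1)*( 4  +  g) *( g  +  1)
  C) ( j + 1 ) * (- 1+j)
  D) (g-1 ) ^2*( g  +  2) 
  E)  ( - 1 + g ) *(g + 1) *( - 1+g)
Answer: E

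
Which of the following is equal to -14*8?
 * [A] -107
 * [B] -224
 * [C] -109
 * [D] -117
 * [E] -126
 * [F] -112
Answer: F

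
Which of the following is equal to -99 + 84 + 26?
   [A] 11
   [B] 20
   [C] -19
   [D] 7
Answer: A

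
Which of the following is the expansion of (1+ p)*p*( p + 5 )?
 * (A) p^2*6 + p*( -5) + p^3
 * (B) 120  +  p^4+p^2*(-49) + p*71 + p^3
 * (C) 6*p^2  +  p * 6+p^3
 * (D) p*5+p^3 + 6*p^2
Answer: D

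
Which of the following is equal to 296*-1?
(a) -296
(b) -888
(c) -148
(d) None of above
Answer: a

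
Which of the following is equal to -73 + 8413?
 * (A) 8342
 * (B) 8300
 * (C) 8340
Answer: C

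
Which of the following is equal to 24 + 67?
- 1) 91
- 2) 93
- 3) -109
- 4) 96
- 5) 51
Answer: 1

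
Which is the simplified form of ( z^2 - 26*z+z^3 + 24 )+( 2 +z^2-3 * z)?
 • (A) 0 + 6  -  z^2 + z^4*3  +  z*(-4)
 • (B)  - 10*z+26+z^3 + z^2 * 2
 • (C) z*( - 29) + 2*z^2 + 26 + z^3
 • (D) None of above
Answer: C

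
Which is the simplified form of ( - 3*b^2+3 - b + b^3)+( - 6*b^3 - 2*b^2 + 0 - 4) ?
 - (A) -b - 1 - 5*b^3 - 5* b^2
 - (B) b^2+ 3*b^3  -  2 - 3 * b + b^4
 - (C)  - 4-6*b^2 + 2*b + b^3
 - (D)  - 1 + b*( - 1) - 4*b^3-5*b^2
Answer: A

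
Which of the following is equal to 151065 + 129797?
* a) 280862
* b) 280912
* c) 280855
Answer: a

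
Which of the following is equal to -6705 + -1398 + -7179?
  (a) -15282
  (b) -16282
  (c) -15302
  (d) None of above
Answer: a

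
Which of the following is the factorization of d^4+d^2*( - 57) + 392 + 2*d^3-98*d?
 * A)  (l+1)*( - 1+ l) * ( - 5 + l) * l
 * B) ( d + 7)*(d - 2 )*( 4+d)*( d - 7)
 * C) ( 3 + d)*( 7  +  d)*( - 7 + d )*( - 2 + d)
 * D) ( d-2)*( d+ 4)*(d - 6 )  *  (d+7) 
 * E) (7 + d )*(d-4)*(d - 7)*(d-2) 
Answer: B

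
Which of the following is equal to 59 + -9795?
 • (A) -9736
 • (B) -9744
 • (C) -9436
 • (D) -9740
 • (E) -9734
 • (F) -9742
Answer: A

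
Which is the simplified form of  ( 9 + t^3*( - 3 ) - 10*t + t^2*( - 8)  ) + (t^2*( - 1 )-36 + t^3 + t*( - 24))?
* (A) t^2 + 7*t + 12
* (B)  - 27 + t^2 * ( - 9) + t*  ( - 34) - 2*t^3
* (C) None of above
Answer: B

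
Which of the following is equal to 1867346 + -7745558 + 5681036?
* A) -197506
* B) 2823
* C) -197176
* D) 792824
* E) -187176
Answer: C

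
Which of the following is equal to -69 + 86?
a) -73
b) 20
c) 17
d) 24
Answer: c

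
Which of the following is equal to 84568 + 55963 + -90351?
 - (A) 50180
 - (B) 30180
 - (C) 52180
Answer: A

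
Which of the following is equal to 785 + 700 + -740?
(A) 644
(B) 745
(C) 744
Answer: B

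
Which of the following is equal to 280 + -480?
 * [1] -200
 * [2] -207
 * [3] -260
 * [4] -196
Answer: 1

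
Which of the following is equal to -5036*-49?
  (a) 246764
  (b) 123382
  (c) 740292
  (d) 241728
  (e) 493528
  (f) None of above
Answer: a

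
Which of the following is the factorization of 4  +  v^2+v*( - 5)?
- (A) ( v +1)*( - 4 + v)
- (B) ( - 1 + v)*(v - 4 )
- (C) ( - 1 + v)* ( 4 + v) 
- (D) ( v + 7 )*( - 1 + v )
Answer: B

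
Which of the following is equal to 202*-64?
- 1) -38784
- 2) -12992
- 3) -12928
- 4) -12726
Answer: 3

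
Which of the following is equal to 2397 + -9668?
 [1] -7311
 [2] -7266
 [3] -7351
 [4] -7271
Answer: 4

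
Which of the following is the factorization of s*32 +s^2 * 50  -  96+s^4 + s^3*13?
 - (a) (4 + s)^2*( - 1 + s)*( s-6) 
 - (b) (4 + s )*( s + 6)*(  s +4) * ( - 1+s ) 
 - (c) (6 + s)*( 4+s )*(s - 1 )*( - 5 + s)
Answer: b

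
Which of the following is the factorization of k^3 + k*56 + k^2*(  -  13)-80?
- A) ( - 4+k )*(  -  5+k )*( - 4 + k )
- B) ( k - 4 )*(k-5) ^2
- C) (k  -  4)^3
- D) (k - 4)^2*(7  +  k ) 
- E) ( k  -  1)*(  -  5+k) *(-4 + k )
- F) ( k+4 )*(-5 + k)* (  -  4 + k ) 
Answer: A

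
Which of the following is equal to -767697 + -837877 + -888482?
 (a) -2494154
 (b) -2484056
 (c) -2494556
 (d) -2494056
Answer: d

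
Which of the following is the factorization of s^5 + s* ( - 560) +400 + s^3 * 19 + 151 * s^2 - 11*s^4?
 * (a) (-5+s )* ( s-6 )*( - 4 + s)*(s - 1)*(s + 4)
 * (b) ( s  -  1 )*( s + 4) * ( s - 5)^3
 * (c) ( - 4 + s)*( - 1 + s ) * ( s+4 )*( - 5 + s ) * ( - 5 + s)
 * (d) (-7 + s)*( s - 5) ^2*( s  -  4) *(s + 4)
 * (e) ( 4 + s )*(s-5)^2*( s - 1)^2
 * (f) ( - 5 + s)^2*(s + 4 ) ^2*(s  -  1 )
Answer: c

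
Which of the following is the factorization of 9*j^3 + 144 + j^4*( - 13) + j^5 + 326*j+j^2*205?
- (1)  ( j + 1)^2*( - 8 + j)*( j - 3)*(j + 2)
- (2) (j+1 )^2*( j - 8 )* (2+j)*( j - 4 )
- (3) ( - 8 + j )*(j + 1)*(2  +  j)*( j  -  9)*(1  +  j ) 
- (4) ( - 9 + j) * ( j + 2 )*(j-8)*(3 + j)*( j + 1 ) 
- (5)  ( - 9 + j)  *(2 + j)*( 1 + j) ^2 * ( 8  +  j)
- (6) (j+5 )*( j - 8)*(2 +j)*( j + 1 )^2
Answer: 3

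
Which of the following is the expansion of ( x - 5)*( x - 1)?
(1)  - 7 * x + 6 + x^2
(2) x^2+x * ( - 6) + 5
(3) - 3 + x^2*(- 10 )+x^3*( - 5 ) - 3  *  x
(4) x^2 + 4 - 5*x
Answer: 2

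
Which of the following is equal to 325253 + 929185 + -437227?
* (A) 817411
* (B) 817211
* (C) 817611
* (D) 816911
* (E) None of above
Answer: B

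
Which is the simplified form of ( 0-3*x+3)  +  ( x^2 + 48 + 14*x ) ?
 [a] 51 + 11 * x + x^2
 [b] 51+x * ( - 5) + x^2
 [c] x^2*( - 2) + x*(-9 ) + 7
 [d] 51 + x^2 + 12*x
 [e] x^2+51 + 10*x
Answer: a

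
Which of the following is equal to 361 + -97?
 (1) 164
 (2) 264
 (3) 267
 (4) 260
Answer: 2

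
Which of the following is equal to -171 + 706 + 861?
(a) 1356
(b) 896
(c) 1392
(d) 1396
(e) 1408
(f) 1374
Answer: d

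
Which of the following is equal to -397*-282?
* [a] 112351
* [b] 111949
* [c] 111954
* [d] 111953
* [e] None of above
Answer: c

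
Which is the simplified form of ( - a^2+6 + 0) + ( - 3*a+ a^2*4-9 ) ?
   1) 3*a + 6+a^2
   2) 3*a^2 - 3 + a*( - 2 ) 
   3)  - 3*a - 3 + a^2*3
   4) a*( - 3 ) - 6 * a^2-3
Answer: 3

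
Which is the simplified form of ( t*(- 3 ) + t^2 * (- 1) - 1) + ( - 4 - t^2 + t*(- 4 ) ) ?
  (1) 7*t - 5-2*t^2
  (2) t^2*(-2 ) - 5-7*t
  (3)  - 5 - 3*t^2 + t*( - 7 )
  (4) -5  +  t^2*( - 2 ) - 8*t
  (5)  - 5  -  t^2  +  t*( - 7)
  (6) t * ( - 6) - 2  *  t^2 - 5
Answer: 2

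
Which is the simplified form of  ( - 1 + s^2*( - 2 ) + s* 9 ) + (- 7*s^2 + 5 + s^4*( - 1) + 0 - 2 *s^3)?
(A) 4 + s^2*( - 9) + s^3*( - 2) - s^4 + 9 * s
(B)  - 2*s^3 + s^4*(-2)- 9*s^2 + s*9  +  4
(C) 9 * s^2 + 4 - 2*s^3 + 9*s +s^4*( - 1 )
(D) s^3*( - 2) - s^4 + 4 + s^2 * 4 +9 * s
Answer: A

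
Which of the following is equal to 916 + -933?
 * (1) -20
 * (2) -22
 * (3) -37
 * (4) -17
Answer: 4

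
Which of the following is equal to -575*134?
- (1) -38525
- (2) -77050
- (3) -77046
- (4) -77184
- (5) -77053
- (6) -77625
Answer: 2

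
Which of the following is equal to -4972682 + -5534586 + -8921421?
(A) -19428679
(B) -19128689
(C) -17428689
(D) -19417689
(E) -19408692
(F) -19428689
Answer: F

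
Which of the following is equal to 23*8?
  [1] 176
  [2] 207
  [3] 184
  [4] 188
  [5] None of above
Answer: 3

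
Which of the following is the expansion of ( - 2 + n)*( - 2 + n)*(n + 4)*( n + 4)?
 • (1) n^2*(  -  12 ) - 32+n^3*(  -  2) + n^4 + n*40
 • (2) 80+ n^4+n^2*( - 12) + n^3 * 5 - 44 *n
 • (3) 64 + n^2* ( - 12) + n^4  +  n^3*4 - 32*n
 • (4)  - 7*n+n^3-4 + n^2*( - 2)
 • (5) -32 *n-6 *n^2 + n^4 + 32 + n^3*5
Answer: 3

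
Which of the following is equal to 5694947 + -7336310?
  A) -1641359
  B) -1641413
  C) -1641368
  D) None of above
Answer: D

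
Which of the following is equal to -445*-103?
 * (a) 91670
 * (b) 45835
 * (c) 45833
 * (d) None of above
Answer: b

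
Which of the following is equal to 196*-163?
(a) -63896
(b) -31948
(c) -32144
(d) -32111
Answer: b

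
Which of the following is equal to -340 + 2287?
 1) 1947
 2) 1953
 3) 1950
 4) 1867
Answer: 1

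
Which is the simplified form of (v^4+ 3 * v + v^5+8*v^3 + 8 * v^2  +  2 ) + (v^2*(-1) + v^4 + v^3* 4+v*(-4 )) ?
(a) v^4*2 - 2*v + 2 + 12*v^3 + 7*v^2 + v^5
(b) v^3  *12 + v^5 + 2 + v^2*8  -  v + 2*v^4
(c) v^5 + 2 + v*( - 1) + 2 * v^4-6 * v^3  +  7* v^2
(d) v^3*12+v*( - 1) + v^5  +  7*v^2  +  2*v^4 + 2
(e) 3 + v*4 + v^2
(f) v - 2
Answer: d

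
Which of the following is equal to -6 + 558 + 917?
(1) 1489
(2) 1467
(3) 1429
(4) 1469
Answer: 4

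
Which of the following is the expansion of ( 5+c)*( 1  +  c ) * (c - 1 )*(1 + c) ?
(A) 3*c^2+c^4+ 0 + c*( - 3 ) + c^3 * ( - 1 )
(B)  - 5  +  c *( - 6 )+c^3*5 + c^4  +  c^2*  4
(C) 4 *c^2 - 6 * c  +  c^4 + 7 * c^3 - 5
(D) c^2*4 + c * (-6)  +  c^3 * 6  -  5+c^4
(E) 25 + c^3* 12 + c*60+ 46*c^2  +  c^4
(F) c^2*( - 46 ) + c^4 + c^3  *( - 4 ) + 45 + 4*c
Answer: D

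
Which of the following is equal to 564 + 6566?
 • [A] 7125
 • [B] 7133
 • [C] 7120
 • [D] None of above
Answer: D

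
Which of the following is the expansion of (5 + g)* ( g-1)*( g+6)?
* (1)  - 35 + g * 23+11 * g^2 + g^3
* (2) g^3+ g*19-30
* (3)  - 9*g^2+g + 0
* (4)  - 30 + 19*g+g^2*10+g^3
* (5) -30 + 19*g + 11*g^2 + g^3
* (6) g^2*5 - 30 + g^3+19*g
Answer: 4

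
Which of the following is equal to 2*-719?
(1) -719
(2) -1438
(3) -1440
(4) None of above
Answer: 2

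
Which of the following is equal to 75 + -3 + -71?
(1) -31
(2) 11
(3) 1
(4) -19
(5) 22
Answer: 3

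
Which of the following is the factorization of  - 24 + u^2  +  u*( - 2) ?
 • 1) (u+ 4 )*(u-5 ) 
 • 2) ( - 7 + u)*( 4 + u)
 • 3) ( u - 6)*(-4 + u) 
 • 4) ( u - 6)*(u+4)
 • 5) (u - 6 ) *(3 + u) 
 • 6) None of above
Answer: 4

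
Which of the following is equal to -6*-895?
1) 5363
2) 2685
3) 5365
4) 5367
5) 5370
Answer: 5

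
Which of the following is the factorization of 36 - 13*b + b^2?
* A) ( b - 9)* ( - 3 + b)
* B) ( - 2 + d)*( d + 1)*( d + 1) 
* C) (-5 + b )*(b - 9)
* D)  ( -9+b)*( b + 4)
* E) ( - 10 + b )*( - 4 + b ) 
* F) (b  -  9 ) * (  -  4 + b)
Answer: F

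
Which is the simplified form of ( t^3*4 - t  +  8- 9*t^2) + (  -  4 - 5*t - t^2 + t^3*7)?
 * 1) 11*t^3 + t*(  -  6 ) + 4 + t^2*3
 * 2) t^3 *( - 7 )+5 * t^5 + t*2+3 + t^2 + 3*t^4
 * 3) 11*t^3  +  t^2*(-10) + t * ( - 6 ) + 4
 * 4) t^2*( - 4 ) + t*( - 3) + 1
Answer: 3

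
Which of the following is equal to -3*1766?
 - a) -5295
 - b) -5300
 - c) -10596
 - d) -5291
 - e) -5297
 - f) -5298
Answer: f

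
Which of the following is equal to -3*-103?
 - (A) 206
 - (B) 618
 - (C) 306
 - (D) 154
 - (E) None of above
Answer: E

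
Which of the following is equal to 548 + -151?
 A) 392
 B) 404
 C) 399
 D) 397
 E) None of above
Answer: D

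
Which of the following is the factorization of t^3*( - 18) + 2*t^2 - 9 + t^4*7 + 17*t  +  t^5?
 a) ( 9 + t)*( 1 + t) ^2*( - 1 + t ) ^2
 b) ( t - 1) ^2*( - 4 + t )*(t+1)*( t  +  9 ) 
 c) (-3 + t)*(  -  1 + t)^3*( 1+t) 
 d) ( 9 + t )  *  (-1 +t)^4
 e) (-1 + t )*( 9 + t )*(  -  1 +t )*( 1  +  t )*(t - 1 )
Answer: e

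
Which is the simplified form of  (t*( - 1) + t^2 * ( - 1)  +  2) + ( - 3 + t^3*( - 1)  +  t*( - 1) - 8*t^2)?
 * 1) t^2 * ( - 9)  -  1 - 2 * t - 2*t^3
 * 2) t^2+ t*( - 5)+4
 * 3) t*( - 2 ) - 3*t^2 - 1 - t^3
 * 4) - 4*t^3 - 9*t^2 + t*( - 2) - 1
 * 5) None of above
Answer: 5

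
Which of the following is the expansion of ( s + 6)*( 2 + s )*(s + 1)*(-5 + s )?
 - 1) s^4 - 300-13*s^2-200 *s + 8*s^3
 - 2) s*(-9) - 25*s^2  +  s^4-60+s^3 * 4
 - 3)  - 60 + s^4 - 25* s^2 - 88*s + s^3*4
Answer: 3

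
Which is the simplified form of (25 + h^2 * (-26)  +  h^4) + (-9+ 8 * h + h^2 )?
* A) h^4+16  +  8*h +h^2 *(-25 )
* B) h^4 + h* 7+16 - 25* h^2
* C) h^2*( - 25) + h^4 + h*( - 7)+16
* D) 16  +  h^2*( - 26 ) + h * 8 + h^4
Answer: A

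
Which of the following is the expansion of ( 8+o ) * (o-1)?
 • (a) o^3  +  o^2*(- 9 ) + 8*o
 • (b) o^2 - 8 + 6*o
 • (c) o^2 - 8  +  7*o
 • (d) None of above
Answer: c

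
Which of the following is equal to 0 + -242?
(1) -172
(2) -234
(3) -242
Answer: 3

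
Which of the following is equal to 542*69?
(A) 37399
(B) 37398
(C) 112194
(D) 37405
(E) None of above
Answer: B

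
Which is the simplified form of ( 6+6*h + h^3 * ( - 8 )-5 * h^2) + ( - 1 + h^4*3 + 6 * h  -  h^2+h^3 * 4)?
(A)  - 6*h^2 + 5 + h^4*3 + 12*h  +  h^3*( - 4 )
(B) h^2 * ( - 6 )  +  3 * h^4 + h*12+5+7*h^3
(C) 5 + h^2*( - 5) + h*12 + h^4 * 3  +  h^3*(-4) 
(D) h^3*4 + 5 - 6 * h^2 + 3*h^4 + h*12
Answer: A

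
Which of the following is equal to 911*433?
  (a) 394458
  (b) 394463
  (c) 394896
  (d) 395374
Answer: b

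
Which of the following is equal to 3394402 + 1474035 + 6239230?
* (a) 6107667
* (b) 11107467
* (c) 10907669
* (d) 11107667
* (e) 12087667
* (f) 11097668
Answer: d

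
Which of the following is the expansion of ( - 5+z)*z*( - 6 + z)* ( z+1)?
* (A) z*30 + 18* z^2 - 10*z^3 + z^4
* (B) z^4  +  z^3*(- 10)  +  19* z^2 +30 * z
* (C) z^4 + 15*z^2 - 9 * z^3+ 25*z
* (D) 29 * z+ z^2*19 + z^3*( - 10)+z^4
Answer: B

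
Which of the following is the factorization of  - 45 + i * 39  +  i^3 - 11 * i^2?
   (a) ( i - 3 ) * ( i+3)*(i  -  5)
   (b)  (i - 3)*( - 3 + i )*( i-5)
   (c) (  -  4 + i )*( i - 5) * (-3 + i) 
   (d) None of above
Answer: b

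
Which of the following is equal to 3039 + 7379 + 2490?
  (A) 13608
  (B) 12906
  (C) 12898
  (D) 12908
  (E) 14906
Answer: D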